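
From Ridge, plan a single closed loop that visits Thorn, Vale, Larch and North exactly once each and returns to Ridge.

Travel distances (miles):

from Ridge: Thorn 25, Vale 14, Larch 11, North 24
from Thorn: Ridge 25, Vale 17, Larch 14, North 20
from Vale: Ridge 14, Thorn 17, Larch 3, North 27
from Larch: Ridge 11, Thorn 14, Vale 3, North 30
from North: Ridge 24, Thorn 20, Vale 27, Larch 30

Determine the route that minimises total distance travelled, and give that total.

Ridge - Thorn - Vale - Larch - North - Ridge: 25+17+3+30+24 = 99
Ridge - Thorn - Vale - North - Larch - Ridge: 25+17+27+30+11 = 110
Ridge - Thorn - Larch - Vale - North - Ridge: 25+14+3+27+24 = 93
Ridge - Thorn - Larch - North - Vale - Ridge: 25+14+30+27+14 = 110
Ridge - Thorn - North - Vale - Larch - Ridge: 25+20+27+3+11 = 86
Ridge - Thorn - North - Larch - Vale - Ridge: 25+20+30+3+14 = 92
Ridge - Vale - Thorn - Larch - North - Ridge: 14+17+14+30+24 = 99
Ridge - Vale - Thorn - North - Larch - Ridge: 14+17+20+30+11 = 92
Ridge - Vale - Larch - Thorn - North - Ridge: 14+3+14+20+24 = 75
Ridge - Vale - North - Thorn - Larch - Ridge: 14+27+20+14+11 = 86
Ridge - Larch - Thorn - Vale - North - Ridge: 11+14+17+27+24 = 93
Ridge - Larch - Vale - Thorn - North - Ridge: 11+3+17+20+24 = 75
The minimum is 75.
One optimal route: Ridge → Vale → Larch → Thorn → North → Ridge (or its reverse).

Minimum total distance: 75 miles.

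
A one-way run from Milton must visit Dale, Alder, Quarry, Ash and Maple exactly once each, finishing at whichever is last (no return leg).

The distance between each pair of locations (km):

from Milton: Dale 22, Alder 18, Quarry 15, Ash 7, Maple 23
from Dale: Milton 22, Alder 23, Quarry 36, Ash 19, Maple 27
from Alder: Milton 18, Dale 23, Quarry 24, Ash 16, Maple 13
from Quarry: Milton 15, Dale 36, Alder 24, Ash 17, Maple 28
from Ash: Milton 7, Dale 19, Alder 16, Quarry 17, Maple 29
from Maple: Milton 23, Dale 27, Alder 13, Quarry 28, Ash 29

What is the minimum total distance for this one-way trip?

Minimum one-way distance = 87 km.

There are 5! = 120 possible orderings.
Milton→Dale→Alder→Quarry→Ash→Maple: 22+23+24+17+29 = 115
Milton→Dale→Alder→Quarry→Maple→Ash: 22+23+24+28+29 = 126
Milton→Dale→Alder→Ash→Quarry→Maple: 22+23+16+17+28 = 106
Milton→Dale→Alder→Ash→Maple→Quarry: 22+23+16+29+28 = 118
Milton→Dale→Alder→Maple→Quarry→Ash: 22+23+13+28+17 = 103
Milton→Dale→Alder→Maple→Ash→Quarry: 22+23+13+29+17 = 104
Milton→Dale→Quarry→Alder→Ash→Maple: 22+36+24+16+29 = 127
Milton→Dale→Quarry→Alder→Maple→Ash: 22+36+24+13+29 = 124
Milton→Dale→Quarry→Ash→Alder→Maple: 22+36+17+16+13 = 104
Milton→Dale→Quarry→Ash→Maple→Alder: 22+36+17+29+13 = 117
Milton→Dale→Quarry→Maple→Alder→Ash: 22+36+28+13+16 = 115
Milton→Dale→Quarry→Maple→Ash→Alder: 22+36+28+29+16 = 131
Milton→Dale→Ash→Alder→Quarry→Maple: 22+19+16+24+28 = 109
Milton→Dale→Ash→Alder→Maple→Quarry: 22+19+16+13+28 = 98
… (106 more)
Milton→Quarry→Ash→Dale→Alder→Maple: 15+17+19+23+13 = 87  ← best
The minimum is 87.
One shortest path: Milton → Quarry → Ash → Dale → Alder → Maple.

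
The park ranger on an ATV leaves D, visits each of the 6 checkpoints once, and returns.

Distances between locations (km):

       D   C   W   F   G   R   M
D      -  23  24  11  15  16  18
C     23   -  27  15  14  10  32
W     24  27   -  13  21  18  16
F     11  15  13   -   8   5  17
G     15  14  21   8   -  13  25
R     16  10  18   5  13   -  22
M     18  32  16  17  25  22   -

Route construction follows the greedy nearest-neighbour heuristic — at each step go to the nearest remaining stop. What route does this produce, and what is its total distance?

Total distance 95 km via the nearest-neighbour route D → F → R → C → G → W → M → D.

D → [F:11 / G:15 / R:16 / M:18 / C:23 / W:24] → F (11)
F → [R:5 / G:8 / W:13 / C:15 / M:17] → R (5)
R → [C:10 / G:13 / W:18 / M:22] → C (10)
C → [G:14 / W:27 / M:32] → G (14)
G → [W:21 / M:25] → W (21)
W → [M:16] → M (16)
Return M→D: 18.
Total = 11 + 5 + 10 + 14 + 21 + 16 + 18 = 95.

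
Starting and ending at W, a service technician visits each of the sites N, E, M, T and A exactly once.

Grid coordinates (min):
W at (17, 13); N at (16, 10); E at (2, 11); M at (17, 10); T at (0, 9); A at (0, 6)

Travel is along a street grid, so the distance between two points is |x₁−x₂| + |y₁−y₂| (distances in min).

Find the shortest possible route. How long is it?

Shortest round trip = 48 min.

There are 60 distinct closed tours to check (reversals are equivalent).
W - N - E - M - T - A - W: 4+15+16+18+3+24 = 80
W - N - E - M - A - T - W: 4+15+16+21+3+21 = 80
W - N - E - T - M - A - W: 4+15+4+18+21+24 = 86
W - N - E - T - A - M - W: 4+15+4+3+21+3 = 50
W - N - E - A - M - T - W: 4+15+7+21+18+21 = 86
W - N - E - A - T - M - W: 4+15+7+3+18+3 = 50
W - N - M - E - T - A - W: 4+1+16+4+3+24 = 52
W - N - M - E - A - T - W: 4+1+16+7+3+21 = 52
W - N - M - T - E - A - W: 4+1+18+4+7+24 = 58
W - N - M - T - A - E - W: 4+1+18+3+7+17 = 50
W - N - M - A - E - T - W: 4+1+21+7+4+21 = 58
W - N - M - A - T - E - W: 4+1+21+3+4+17 = 50
W - N - T - E - M - A - W: 4+17+4+16+21+24 = 86
W - N - T - E - A - M - W: 4+17+4+7+21+3 = 56
… (46 more)
W - E - T - A - N - M - W: 17+4+3+20+1+3 = 48  ← best
The minimum is 48.
One optimal route: W → E → T → A → N → M → W (or its reverse).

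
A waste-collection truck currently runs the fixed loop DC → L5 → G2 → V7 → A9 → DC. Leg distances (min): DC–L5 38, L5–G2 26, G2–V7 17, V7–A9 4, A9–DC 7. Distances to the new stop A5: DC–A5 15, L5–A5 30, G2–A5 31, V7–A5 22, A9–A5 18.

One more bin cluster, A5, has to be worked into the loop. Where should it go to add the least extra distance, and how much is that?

Insertion cost between consecutive stops i–j is d(i,A5) + d(A5,j) − d(i,j):
  between DC and L5: 15 + 30 − 38 = 7
  between L5 and G2: 30 + 31 − 26 = 35
  between G2 and V7: 31 + 22 − 17 = 36
  between V7 and A9: 22 + 18 − 4 = 36
  between A9 and DC: 18 + 15 − 7 = 26
Cheapest insertion is between DC and L5, adding 7.
New total = 92 + 7 = 99.

+7 min — insert A5 between DC and L5.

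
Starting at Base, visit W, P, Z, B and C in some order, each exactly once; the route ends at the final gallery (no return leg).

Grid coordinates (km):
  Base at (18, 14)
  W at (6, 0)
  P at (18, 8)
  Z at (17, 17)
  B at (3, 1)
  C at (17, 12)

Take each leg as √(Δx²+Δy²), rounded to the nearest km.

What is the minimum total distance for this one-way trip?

29 km — the minimum one-way total.

There are 5! = 120 possible orderings.
Base→W→P→Z→B→C: 18+14+9+21+18 = 80
Base→W→P→Z→C→B: 18+14+9+5+18 = 64
Base→W→P→B→Z→C: 18+14+17+21+5 = 75
Base→W→P→B→C→Z: 18+14+17+18+5 = 72
Base→W→P→C→Z→B: 18+14+4+5+21 = 62
Base→W→P→C→B→Z: 18+14+4+18+21 = 75
Base→W→Z→P→B→C: 18+20+9+17+18 = 82
Base→W→Z→P→C→B: 18+20+9+4+18 = 69
Base→W→Z→B→P→C: 18+20+21+17+4 = 80
Base→W→Z→B→C→P: 18+20+21+18+4 = 81
Base→W→Z→C→P→B: 18+20+5+4+17 = 64
Base→W→Z→C→B→P: 18+20+5+18+17 = 78
Base→W→B→P→Z→C: 18+3+17+9+5 = 52
Base→W→B→P→C→Z: 18+3+17+4+5 = 47
… (106 more)
Base→Z→C→P→W→B: 3+5+4+14+3 = 29  ← best
The minimum is 29.
One shortest path: Base → Z → C → P → W → B.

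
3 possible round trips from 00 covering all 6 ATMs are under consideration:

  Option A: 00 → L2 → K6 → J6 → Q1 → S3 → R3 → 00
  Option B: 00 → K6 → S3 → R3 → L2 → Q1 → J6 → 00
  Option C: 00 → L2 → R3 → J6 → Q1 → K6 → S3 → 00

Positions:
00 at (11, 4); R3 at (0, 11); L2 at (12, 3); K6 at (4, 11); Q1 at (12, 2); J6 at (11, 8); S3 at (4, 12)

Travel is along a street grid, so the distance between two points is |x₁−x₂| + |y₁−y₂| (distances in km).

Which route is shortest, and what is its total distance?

52 km — Option B is the shortest.

Option A: 2 + 16 + 10 + 7 + 18 + 5 + 18 = 76
Option B: 14 + 1 + 5 + 20 + 1 + 7 + 4 = 52
Option C: 2 + 20 + 14 + 7 + 17 + 1 + 15 = 76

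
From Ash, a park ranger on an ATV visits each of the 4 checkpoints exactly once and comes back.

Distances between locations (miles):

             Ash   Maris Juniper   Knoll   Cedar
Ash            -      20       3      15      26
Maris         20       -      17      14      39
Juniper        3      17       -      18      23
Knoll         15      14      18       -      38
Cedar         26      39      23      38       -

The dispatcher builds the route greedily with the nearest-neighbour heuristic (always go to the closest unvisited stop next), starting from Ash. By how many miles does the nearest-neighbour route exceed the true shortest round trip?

The nearest-neighbour route is 4 miles longer than optimal.

Ash: Juniper=3, Knoll=15, Maris=20, Cedar=26 ⇒ Juniper
Juniper: Maris=17, Knoll=18, Cedar=23 ⇒ Maris
Maris: Knoll=14, Cedar=39 ⇒ Knoll
Knoll: Cedar=38 ⇒ Cedar
NN route Ash → Juniper → Maris → Knoll → Cedar → Ash costs 98.
Optimal: Ash → Juniper → Cedar → Maris → Knoll → Ash costs 94 (by enumerating all 12 distinct tours).
Excess = 98 − 94 = 4.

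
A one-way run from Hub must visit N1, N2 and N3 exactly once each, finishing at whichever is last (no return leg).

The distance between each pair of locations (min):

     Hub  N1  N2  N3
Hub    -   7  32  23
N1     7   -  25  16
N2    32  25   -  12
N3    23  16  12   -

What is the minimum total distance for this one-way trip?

There are 3! = 6 possible orderings.
Hub - N1 - N2 - N3: 7+25+12 = 44
Hub - N1 - N3 - N2: 7+16+12 = 35
Hub - N2 - N1 - N3: 32+25+16 = 73
Hub - N2 - N3 - N1: 32+12+16 = 60
Hub - N3 - N1 - N2: 23+16+25 = 64
Hub - N3 - N2 - N1: 23+12+25 = 60
The minimum is 35.
One shortest path: Hub → N1 → N3 → N2.

Minimum one-way distance = 35 min.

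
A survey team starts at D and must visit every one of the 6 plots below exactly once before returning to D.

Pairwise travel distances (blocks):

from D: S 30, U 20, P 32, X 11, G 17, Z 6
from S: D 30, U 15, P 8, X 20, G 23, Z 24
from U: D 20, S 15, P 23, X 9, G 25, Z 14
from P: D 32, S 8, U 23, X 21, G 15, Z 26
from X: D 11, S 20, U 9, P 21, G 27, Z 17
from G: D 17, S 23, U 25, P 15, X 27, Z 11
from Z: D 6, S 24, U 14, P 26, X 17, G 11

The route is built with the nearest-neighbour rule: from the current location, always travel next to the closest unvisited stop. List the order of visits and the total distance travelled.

Nearest-neighbour total = 75 blocks; route D → Z → G → P → S → U → X → D.

From D: distances to unvisited — Z=6, X=11, G=17, U=20, S=30, P=32. Nearest is Z (6).
From Z: distances to unvisited — G=11, U=14, X=17, S=24, P=26. Nearest is G (11).
From G: distances to unvisited — P=15, S=23, U=25, X=27. Nearest is P (15).
From P: distances to unvisited — S=8, X=21, U=23. Nearest is S (8).
From S: distances to unvisited — U=15, X=20. Nearest is U (15).
From U: distances to unvisited — X=9. Nearest is X (9).
Return X→D: 11.
Total = 6 + 11 + 15 + 8 + 15 + 9 + 11 = 75.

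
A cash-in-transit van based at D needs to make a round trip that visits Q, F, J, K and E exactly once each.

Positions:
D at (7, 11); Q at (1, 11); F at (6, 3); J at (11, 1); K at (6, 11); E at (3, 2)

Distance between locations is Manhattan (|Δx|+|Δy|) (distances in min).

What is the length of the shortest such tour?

Minimum total distance: 42 min.

D→Q→F→J→K→E→D: 6+13+7+15+12+13 = 66
D→Q→F→J→E→K→D: 6+13+7+9+12+1 = 48
D→Q→F→K→J→E→D: 6+13+8+15+9+13 = 64
D→Q→F→K→E→J→D: 6+13+8+12+9+14 = 62
D→Q→F→E→J→K→D: 6+13+4+9+15+1 = 48
D→Q→F→E→K→J→D: 6+13+4+12+15+14 = 64
D→Q→J→F→K→E→D: 6+20+7+8+12+13 = 66
D→Q→J→F→E→K→D: 6+20+7+4+12+1 = 50
D→Q→J→K→F→E→D: 6+20+15+8+4+13 = 66
D→Q→J→K→E→F→D: 6+20+15+12+4+9 = 66
D→Q→J→E→F→K→D: 6+20+9+4+8+1 = 48
D→Q→J→E→K→F→D: 6+20+9+12+8+9 = 64
D→Q→K→F→J→E→D: 6+5+8+7+9+13 = 48
D→Q→K→F→E→J→D: 6+5+8+4+9+14 = 46
… (46 more)
D→Q→E→J→F→K→D: 6+11+9+7+8+1 = 42  ← best
The minimum is 42.
One optimal route: D → Q → E → J → F → K → D (or its reverse).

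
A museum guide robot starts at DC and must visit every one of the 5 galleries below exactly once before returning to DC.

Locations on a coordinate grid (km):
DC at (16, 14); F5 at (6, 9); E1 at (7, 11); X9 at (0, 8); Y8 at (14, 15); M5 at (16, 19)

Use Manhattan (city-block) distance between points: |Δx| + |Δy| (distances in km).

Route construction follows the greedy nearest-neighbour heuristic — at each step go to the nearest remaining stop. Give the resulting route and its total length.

Nearest-neighbour total = 58 km; route DC → Y8 → M5 → E1 → F5 → X9 → DC.

At DC the remaining stops are Y8 3, M5 5, E1 12, F5 15, X9 22; go to Y8.
At Y8 the remaining stops are M5 6, E1 11, F5 14, X9 21; go to M5.
At M5 the remaining stops are E1 17, F5 20, X9 27; go to E1.
At E1 the remaining stops are F5 3, X9 10; go to F5.
At F5 the remaining stops are X9 7; go to X9.
Return X9→DC: 22.
Total = 3 + 6 + 17 + 3 + 7 + 22 = 58.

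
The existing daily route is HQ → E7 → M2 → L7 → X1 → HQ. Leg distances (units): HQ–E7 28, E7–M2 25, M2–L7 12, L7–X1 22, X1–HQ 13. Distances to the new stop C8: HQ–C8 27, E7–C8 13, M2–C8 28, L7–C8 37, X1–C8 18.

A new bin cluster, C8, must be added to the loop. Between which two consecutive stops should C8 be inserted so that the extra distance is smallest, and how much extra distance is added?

Insertion cost between consecutive stops i–j is d(i,C8) + d(C8,j) − d(i,j):
  between HQ and E7: 27 + 13 − 28 = 12
  between E7 and M2: 13 + 28 − 25 = 16
  between M2 and L7: 28 + 37 − 12 = 53
  between L7 and X1: 37 + 18 − 22 = 33
  between X1 and HQ: 18 + 27 − 13 = 32
Cheapest insertion is between HQ and E7, adding 12.
New total = 100 + 12 = 112.

Minimum extra distance: 12, inserting C8 between HQ and E7.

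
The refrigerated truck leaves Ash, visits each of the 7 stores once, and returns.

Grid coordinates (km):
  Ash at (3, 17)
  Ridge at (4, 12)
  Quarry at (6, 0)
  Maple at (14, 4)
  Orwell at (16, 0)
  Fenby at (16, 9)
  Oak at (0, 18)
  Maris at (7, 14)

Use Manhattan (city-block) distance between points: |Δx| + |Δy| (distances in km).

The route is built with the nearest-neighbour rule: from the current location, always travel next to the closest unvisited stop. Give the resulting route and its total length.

76 km along Ash → Oak → Ridge → Maris → Fenby → Maple → Orwell → Quarry → Ash.

Ash → [Oak:4 / Ridge:6 / Maris:7 / Quarry:20 / Fenby:21 / Maple:24 / Orwell:30] → Oak (4)
Oak → [Ridge:10 / Maris:11 / Quarry:24 / Fenby:25 / Maple:28 / Orwell:34] → Ridge (10)
Ridge → [Maris:5 / Quarry:14 / Fenby:15 / Maple:18 / Orwell:24] → Maris (5)
Maris → [Fenby:14 / Quarry:15 / Maple:17 / Orwell:23] → Fenby (14)
Fenby → [Maple:7 / Orwell:9 / Quarry:19] → Maple (7)
Maple → [Orwell:6 / Quarry:12] → Orwell (6)
Orwell → [Quarry:10] → Quarry (10)
Return Quarry→Ash: 20.
Total = 4 + 10 + 5 + 14 + 7 + 6 + 10 + 20 = 76.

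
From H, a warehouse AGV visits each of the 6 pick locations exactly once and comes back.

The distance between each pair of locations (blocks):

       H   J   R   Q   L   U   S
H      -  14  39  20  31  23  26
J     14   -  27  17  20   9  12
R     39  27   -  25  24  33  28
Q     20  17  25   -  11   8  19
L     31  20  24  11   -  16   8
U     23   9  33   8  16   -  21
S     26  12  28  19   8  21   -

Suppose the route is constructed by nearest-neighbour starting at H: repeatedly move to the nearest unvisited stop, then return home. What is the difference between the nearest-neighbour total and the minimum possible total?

H: J=14, Q=20, U=23, S=26, L=31, R=39 ⇒ J
J: U=9, S=12, Q=17, L=20, R=27 ⇒ U
U: Q=8, L=16, S=21, R=33 ⇒ Q
Q: L=11, S=19, R=25 ⇒ L
L: S=8, R=24 ⇒ S
S: R=28 ⇒ R
NN route H → J → U → Q → L → S → R → H costs 117.
Optimal: H → J → U → Q → R → L → S → H costs 114 (by enumerating all 360 distinct tours).
Excess = 117 − 114 = 3.

Excess over optimum: 3 blocks.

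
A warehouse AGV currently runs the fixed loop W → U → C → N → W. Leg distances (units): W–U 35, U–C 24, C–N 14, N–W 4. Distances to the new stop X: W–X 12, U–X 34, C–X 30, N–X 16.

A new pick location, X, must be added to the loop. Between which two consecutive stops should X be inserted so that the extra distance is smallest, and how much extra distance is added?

Adding 11 by placing X on the W–U leg.

Insertion cost between consecutive stops i–j is d(i,X) + d(X,j) − d(i,j):
  between W and U: 12 + 34 − 35 = 11
  between U and C: 34 + 30 − 24 = 40
  between C and N: 30 + 16 − 14 = 32
  between N and W: 16 + 12 − 4 = 24
Cheapest insertion is between W and U, adding 11.
New total = 77 + 11 = 88.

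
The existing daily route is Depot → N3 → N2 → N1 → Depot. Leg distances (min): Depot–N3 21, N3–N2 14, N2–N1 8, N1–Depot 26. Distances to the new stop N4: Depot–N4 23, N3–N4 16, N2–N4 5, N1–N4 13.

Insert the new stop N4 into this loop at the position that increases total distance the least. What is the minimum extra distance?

Insertion cost between consecutive stops i–j is d(i,N4) + d(N4,j) − d(i,j):
  between Depot and N3: 23 + 16 − 21 = 18
  between N3 and N2: 16 + 5 − 14 = 7
  between N2 and N1: 5 + 13 − 8 = 10
  between N1 and Depot: 13 + 23 − 26 = 10
Cheapest insertion is between N3 and N2, adding 7.
New total = 69 + 7 = 76.

+7 min — insert N4 between N3 and N2.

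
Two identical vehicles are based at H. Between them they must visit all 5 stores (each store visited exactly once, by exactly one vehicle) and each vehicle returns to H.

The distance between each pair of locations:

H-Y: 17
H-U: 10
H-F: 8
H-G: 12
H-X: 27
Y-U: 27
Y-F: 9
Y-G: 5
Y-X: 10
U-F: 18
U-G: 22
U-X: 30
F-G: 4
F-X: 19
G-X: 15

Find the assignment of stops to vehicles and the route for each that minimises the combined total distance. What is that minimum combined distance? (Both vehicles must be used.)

Minimum combined distance: 74.

Try each way of splitting the stops between the two vehicles (each non-empty) and, for each split, find the best tour for each vehicle:
  {Y} + {U, F, G, X}: 34 + 67 = 101
  {U} + {Y, F, G, X}: 20 + 54 = 74
  {Y, U} + {F, G, X}: 54 + 54 = 108
  {F} + {Y, U, G, X}: 16 + 67 = 83
  {Y, F} + {U, G, X}: 34 + 67 = 101
  {U, F} + {Y, G, X}: 36 + 54 = 90
  … (15 splits in total)
Best: vehicle 1 H → U → H = 20; vehicle 2 H → Y → X → G → F → H = 54; combined 74.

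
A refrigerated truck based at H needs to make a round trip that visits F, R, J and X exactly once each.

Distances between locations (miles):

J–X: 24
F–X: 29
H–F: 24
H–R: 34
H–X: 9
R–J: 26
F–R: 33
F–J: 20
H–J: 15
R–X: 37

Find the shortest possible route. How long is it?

112 miles — the shortest possible round trip.

There are 12 distinct closed tours to check (reversals are equivalent).
H→F→R→J→X→H: 24+33+26+24+9 = 116
H→F→R→X→J→H: 24+33+37+24+15 = 133
H→F→J→R→X→H: 24+20+26+37+9 = 116
H→F→J→X→R→H: 24+20+24+37+34 = 139
H→F→X→R→J→H: 24+29+37+26+15 = 131
H→F→X→J→R→H: 24+29+24+26+34 = 137
H→R→F→J→X→H: 34+33+20+24+9 = 120
H→R→F→X→J→H: 34+33+29+24+15 = 135
H→R→J→F→X→H: 34+26+20+29+9 = 118
H→R→X→F→J→H: 34+37+29+20+15 = 135
H→J→F→R→X→H: 15+20+33+37+9 = 114
H→J→R→F→X→H: 15+26+33+29+9 = 112
The minimum is 112.
One optimal route: H → J → R → F → X → H (or its reverse).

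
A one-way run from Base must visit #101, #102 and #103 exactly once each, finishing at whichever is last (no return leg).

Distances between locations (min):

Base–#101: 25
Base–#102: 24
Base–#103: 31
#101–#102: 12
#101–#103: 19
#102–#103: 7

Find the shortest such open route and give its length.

Minimum one-way distance = 44 min.

There are 3! = 6 possible orderings.
Base → #101 → #102 → #103: 25+12+7 = 44
Base → #101 → #103 → #102: 25+19+7 = 51
Base → #102 → #101 → #103: 24+12+19 = 55
Base → #102 → #103 → #101: 24+7+19 = 50
Base → #103 → #101 → #102: 31+19+12 = 62
Base → #103 → #102 → #101: 31+7+12 = 50
The minimum is 44.
One shortest path: Base → #101 → #102 → #103.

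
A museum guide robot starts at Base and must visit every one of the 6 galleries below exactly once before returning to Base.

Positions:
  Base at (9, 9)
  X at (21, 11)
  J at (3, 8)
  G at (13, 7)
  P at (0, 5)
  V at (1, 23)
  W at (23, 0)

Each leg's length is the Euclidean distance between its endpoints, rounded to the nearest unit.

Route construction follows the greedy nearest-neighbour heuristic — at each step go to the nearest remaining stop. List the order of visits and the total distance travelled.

At Base the remaining stops are G 4, J 6, P 10, X 12, V 16, W 17; go to G.
At G the remaining stops are X 9, J 10, W 12, P 13, V 20; go to X.
At X the remaining stops are W 11, J 18, P 22, V 23; go to W.
At W the remaining stops are J 22, P 24, V 32; go to J.
At J the remaining stops are P 4, V 15; go to P.
At P the remaining stops are V 18; go to V.
Return V→Base: 16.
Total = 4 + 9 + 11 + 22 + 4 + 18 + 16 = 84.

Nearest-neighbour total = 84; route Base → G → X → W → J → P → V → Base.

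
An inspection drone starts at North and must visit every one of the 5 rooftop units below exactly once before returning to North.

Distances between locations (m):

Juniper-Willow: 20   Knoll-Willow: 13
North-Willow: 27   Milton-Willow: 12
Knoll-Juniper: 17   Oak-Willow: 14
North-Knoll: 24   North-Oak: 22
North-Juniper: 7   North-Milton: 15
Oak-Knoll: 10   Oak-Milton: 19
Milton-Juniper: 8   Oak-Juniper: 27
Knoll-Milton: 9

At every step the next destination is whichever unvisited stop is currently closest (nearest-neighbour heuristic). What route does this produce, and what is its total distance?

At North the remaining stops are Juniper 7, Milton 15, Oak 22, Knoll 24, Willow 27; go to Juniper.
At Juniper the remaining stops are Milton 8, Knoll 17, Willow 20, Oak 27; go to Milton.
At Milton the remaining stops are Knoll 9, Willow 12, Oak 19; go to Knoll.
At Knoll the remaining stops are Oak 10, Willow 13; go to Oak.
At Oak the remaining stops are Willow 14; go to Willow.
Return Willow→North: 27.
Total = 7 + 8 + 9 + 10 + 14 + 27 = 75.

Total distance 75 m via the nearest-neighbour route North → Juniper → Milton → Knoll → Oak → Willow → North.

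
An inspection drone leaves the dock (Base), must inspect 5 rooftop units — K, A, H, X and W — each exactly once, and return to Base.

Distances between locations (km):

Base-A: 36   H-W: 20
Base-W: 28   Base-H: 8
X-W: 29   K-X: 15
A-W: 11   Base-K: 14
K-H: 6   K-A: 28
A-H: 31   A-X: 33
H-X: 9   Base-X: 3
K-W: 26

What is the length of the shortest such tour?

There are 60 distinct closed tours to check (reversals are equivalent).
Base→K→A→H→X→W→Base: 14+28+31+9+29+28 = 139
Base→K→A→H→W→X→Base: 14+28+31+20+29+3 = 125
Base→K→A→X→H→W→Base: 14+28+33+9+20+28 = 132
Base→K→A→X→W→H→Base: 14+28+33+29+20+8 = 132
Base→K→A→W→H→X→Base: 14+28+11+20+9+3 = 85
Base→K→A→W→X→H→Base: 14+28+11+29+9+8 = 99
Base→K→H→A→X→W→Base: 14+6+31+33+29+28 = 141
Base→K→H→A→W→X→Base: 14+6+31+11+29+3 = 94
Base→K→H→X→A→W→Base: 14+6+9+33+11+28 = 101
Base→K→H→X→W→A→Base: 14+6+9+29+11+36 = 105
Base→K→H→W→A→X→Base: 14+6+20+11+33+3 = 87
Base→K→H→W→X→A→Base: 14+6+20+29+33+36 = 138
Base→K→X→A→H→W→Base: 14+15+33+31+20+28 = 141
Base→K→X→A→W→H→Base: 14+15+33+11+20+8 = 101
… (46 more)
The minimum is 85.
One optimal route: Base → K → A → W → H → X → Base (or its reverse).

Minimum total distance: 85 km.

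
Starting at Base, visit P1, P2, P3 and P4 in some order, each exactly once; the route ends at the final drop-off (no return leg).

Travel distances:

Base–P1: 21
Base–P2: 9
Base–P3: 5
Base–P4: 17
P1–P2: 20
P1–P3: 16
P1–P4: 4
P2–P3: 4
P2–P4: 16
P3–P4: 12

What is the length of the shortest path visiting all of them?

Minimum one-way distance = 29.

There are 4! = 24 possible orderings.
Base - P1 - P2 - P3 - P4: 21+20+4+12 = 57
Base - P1 - P2 - P4 - P3: 21+20+16+12 = 69
Base - P1 - P3 - P2 - P4: 21+16+4+16 = 57
Base - P1 - P3 - P4 - P2: 21+16+12+16 = 65
Base - P1 - P4 - P2 - P3: 21+4+16+4 = 45
Base - P1 - P4 - P3 - P2: 21+4+12+4 = 41
Base - P2 - P1 - P3 - P4: 9+20+16+12 = 57
Base - P2 - P1 - P4 - P3: 9+20+4+12 = 45
Base - P2 - P3 - P1 - P4: 9+4+16+4 = 33
Base - P2 - P3 - P4 - P1: 9+4+12+4 = 29
Base - P2 - P4 - P1 - P3: 9+16+4+16 = 45
Base - P2 - P4 - P3 - P1: 9+16+12+16 = 53
Base - P3 - P1 - P2 - P4: 5+16+20+16 = 57
Base - P3 - P1 - P4 - P2: 5+16+4+16 = 41
… (10 more)
The minimum is 29.
One shortest path: Base → P2 → P3 → P4 → P1.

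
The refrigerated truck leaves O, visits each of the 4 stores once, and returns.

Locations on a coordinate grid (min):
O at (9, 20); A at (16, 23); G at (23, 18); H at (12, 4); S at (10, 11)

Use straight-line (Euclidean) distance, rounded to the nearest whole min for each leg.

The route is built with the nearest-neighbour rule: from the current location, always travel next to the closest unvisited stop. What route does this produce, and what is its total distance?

55 min along O → A → G → S → H → O.

O → [A:8 / S:9 / G:14 / H:16] → A (8)
A → [G:9 / S:13 / H:19] → G (9)
G → [S:15 / H:18] → S (15)
S → [H:7] → H (7)
Return H→O: 16.
Total = 8 + 9 + 15 + 7 + 16 = 55.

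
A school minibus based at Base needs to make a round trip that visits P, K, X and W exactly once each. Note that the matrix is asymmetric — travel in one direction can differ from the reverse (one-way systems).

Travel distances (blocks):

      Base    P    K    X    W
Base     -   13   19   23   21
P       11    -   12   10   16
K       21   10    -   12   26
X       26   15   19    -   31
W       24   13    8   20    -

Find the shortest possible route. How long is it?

Base-P-K-X-W-Base: 13+12+12+31+24 = 92
Base-P-K-W-X-Base: 13+12+26+20+26 = 97
Base-P-X-K-W-Base: 13+10+19+26+24 = 92
Base-P-X-W-K-Base: 13+10+31+8+21 = 83
Base-P-W-K-X-Base: 13+16+8+12+26 = 75
Base-P-W-X-K-Base: 13+16+20+19+21 = 89
Base-K-P-X-W-Base: 19+10+10+31+24 = 94
Base-K-P-W-X-Base: 19+10+16+20+26 = 91
Base-K-X-P-W-Base: 19+12+15+16+24 = 86
Base-K-X-W-P-Base: 19+12+31+13+11 = 86
Base-K-W-P-X-Base: 19+26+13+10+26 = 94
Base-K-W-X-P-Base: 19+26+20+15+11 = 91
Base-X-P-K-W-Base: 23+15+12+26+24 = 100
Base-X-P-W-K-Base: 23+15+16+8+21 = 83
… (10 more)
Base-W-K-X-P-Base: 21+8+12+15+11 = 67  ← best
The minimum is 67.
One optimal route: Base → W → K → X → P → Base.

67 blocks — the shortest possible round trip.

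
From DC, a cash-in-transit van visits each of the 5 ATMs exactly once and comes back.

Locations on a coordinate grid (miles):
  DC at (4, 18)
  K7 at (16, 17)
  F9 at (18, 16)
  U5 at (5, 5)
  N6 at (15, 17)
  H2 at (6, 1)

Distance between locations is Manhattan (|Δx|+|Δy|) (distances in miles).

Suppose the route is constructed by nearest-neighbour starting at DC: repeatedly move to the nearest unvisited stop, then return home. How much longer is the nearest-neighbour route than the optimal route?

DC: N6=12, K7=13, U5=14, F9=16, H2=19 ⇒ N6
N6: K7=1, F9=4, U5=22, H2=25 ⇒ K7
K7: F9=3, U5=23, H2=26 ⇒ F9
F9: U5=24, H2=27 ⇒ U5
U5: H2=5 ⇒ H2
NN route DC → N6 → K7 → F9 → U5 → H2 → DC costs 64.
Optimal: DC → U5 → H2 → F9 → K7 → N6 → DC costs 62 (by enumerating all 60 distinct tours).
Excess = 64 − 62 = 2.

The nearest-neighbour route is 2 miles longer than optimal.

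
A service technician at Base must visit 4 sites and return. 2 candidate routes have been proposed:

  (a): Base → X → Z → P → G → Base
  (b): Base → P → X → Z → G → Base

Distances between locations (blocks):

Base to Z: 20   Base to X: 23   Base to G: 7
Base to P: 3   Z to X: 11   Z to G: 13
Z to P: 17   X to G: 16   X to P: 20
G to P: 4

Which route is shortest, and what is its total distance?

54 blocks — (b) is the shortest.

(a): 23 + 11 + 17 + 4 + 7 = 62
(b): 3 + 20 + 11 + 13 + 7 = 54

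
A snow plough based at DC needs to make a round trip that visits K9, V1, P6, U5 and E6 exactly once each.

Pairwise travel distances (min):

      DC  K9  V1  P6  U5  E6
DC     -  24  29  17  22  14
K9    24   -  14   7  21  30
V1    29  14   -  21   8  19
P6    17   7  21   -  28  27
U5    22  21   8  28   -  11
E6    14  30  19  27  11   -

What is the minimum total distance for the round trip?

There are 60 distinct closed tours to check (reversals are equivalent).
DC - K9 - V1 - P6 - U5 - E6 - DC: 24+14+21+28+11+14 = 112
DC - K9 - V1 - P6 - E6 - U5 - DC: 24+14+21+27+11+22 = 119
DC - K9 - V1 - U5 - P6 - E6 - DC: 24+14+8+28+27+14 = 115
DC - K9 - V1 - U5 - E6 - P6 - DC: 24+14+8+11+27+17 = 101
DC - K9 - V1 - E6 - P6 - U5 - DC: 24+14+19+27+28+22 = 134
DC - K9 - V1 - E6 - U5 - P6 - DC: 24+14+19+11+28+17 = 113
DC - K9 - P6 - V1 - U5 - E6 - DC: 24+7+21+8+11+14 = 85
DC - K9 - P6 - V1 - E6 - U5 - DC: 24+7+21+19+11+22 = 104
DC - K9 - P6 - U5 - V1 - E6 - DC: 24+7+28+8+19+14 = 100
DC - K9 - P6 - U5 - E6 - V1 - DC: 24+7+28+11+19+29 = 118
DC - K9 - P6 - E6 - V1 - U5 - DC: 24+7+27+19+8+22 = 107
DC - K9 - P6 - E6 - U5 - V1 - DC: 24+7+27+11+8+29 = 106
DC - K9 - U5 - V1 - P6 - E6 - DC: 24+21+8+21+27+14 = 115
DC - K9 - U5 - V1 - E6 - P6 - DC: 24+21+8+19+27+17 = 116
… (46 more)
DC - P6 - K9 - V1 - U5 - E6 - DC: 17+7+14+8+11+14 = 71  ← best
The minimum is 71.
One optimal route: DC → P6 → K9 → V1 → U5 → E6 → DC (or its reverse).

71 min — the shortest possible round trip.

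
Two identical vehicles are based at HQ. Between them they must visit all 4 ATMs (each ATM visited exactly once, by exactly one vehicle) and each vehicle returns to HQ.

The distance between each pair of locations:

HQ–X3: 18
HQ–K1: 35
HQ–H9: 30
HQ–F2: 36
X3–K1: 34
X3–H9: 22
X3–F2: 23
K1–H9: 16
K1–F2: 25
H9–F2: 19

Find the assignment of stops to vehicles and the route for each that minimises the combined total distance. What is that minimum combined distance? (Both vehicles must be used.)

There are 2^3 − 1 = 7 ways to divide the 4 stops into two non-empty groups. For each, the best each vehicle can do is its own shortest tour through its group:
  {X3} + {K1, H9, F2}: 36 + 106 = 142
  {K1} + {X3, H9, F2}: 70 + 90 = 160
  {X3, K1} + {H9, F2}: 87 + 85 = 172
  {H9} + {X3, K1, F2}: 60 + 101 = 161
  {X3, H9} + {K1, F2}: 70 + 96 = 166
  {K1, H9} + {X3, F2}: 81 + 77 = 158
  … (7 splits in total)
Best: vehicle 1 HQ → X3 → HQ = 36; vehicle 2 HQ → K1 → H9 → F2 → HQ = 106; combined 142.

Minimum combined distance: 142.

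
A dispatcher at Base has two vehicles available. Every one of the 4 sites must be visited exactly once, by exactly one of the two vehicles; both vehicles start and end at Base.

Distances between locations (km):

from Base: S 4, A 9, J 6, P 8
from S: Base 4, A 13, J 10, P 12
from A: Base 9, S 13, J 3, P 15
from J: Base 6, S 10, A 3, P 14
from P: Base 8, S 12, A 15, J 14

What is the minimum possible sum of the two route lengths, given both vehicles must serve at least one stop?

Minimum combined distance: 40 km.

Try each way of splitting the stops between the two vehicles (each non-empty) and, for each split, find the best tour for each vehicle:
  {S} + {A, J, P}: 8 + 32 = 40
  {A} + {S, J, P}: 18 + 36 = 54
  {S, A} + {J, P}: 26 + 28 = 54
  {J} + {S, A, P}: 12 + 40 = 52
  {S, J} + {A, P}: 20 + 32 = 52
  {A, J} + {S, P}: 18 + 24 = 42
  … (7 splits in total)
Best: vehicle 1 Base → S → Base = 8; vehicle 2 Base → J → A → P → Base = 32; combined 40.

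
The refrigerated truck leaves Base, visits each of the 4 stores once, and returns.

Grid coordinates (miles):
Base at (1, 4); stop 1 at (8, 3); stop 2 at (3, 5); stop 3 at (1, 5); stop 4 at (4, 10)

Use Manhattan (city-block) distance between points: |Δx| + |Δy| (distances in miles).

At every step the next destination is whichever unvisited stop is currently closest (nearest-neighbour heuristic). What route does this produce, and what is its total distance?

Base → [stop 3:1 / stop 2:3 / stop 1:8 / stop 4:9] → stop 3 (1)
stop 3 → [stop 2:2 / stop 4:8 / stop 1:9] → stop 2 (2)
stop 2 → [stop 4:6 / stop 1:7] → stop 4 (6)
stop 4 → [stop 1:11] → stop 1 (11)
Return stop 1→Base: 8.
Total = 1 + 2 + 6 + 11 + 8 = 28.

Total distance 28 miles via the nearest-neighbour route Base → stop 3 → stop 2 → stop 4 → stop 1 → Base.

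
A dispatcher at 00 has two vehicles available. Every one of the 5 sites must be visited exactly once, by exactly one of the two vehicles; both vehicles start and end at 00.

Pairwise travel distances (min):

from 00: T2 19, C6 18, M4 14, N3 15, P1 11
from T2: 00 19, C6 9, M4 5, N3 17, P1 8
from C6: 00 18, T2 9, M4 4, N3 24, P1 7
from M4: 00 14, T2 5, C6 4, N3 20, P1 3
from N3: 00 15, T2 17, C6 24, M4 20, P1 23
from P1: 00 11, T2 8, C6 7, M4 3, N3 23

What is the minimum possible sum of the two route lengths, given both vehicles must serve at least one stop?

There are 2^4 − 1 = 15 ways to divide the 5 stops into two non-empty groups. For each, the best each vehicle can do is its own shortest tour through its group:
  {T2} + {C6, M4, N3, P1}: 38 + 57 = 95
  {C6} + {T2, M4, N3, P1}: 36 + 51 = 87
  {T2, C6} + {M4, N3, P1}: 46 + 49 = 95
  {M4} + {T2, C6, N3, P1}: 28 + 59 = 87
  {T2, M4} + {C6, N3, P1}: 38 + 57 = 95
  {C6, M4} + {T2, N3, P1}: 36 + 51 = 87
  … (15 splits in total)
  {N3} + {T2, C6, M4, P1}: 30 + 46 = 76  ← best
Best: vehicle 1 00 → N3 → 00 = 30; vehicle 2 00 → T2 → C6 → M4 → P1 → 00 = 46; combined 76.

Minimum combined distance: 76 min.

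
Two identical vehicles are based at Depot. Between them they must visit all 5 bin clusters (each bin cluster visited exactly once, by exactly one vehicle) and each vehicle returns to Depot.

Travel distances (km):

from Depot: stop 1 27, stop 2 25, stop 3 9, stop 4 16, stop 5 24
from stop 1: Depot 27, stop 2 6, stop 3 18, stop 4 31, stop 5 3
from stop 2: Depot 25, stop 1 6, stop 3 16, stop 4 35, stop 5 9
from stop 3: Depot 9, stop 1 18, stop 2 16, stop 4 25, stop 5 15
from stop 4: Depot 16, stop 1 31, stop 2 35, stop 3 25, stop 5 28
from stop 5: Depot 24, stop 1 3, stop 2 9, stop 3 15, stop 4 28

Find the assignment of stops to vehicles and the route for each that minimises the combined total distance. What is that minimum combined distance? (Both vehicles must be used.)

90 km — the smallest possible combined total.

Check every non-empty split of the stops between the two vehicles; for each half take its own optimal tour:
  {stop 1} + {stop 2, stop 3, stop 4, stop 5}: 54 + 78 = 132
  {stop 2} + {stop 1, stop 3, stop 4, stop 5}: 50 + 74 = 124
  {stop 1, stop 2} + {stop 3, stop 4, stop 5}: 58 + 68 = 126
  {stop 3} + {stop 1, stop 2, stop 4, stop 5}: 18 + 78 = 96
  {stop 1, stop 3} + {stop 2, stop 4, stop 5}: 54 + 78 = 132
  {stop 2, stop 3} + {stop 1, stop 4, stop 5}: 50 + 74 = 124
  … (15 splits in total)
  {stop 4} + {stop 1, stop 2, stop 3, stop 5}: 32 + 58 = 90  ← best
Best: vehicle 1 Depot → stop 4 → Depot = 32; vehicle 2 Depot → stop 2 → stop 1 → stop 5 → stop 3 → Depot = 58; combined 90.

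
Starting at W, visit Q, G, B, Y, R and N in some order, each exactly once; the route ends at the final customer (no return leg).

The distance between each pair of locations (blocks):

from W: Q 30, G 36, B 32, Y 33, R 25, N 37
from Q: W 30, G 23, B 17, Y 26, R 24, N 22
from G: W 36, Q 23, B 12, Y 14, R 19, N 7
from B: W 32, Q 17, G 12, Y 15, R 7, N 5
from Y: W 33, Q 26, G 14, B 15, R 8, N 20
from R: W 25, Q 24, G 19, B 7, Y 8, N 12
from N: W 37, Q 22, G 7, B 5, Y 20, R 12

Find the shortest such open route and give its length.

Minimum one-way distance = 76 blocks.

There are 6! = 720 possible orderings.
W → Q → G → B → Y → R → N: 30+23+12+15+8+12 = 100
W → Q → G → B → Y → N → R: 30+23+12+15+20+12 = 112
W → Q → G → B → R → Y → N: 30+23+12+7+8+20 = 100
W → Q → G → B → R → N → Y: 30+23+12+7+12+20 = 104
W → Q → G → B → N → Y → R: 30+23+12+5+20+8 = 98
W → Q → G → B → N → R → Y: 30+23+12+5+12+8 = 90
W → Q → G → Y → B → R → N: 30+23+14+15+7+12 = 101
W → Q → G → Y → B → N → R: 30+23+14+15+5+12 = 99
… (712 more)
W → R → Y → G → N → B → Q: 25+8+14+7+5+17 = 76  ← best
The minimum is 76.
One shortest path: W → R → Y → G → N → B → Q.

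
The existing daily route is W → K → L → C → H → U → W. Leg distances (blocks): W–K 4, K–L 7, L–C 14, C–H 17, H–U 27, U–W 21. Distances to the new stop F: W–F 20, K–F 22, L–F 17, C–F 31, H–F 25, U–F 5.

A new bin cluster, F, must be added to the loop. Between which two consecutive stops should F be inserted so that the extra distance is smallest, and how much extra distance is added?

+3 blocks — insert F between H and U.

Insertion cost between consecutive stops i–j is d(i,F) + d(F,j) − d(i,j):
  between W and K: 20 + 22 − 4 = 38
  between K and L: 22 + 17 − 7 = 32
  between L and C: 17 + 31 − 14 = 34
  between C and H: 31 + 25 − 17 = 39
  between H and U: 25 + 5 − 27 = 3
  between U and W: 5 + 20 − 21 = 4
Cheapest insertion is between H and U, adding 3.
New total = 90 + 3 = 93.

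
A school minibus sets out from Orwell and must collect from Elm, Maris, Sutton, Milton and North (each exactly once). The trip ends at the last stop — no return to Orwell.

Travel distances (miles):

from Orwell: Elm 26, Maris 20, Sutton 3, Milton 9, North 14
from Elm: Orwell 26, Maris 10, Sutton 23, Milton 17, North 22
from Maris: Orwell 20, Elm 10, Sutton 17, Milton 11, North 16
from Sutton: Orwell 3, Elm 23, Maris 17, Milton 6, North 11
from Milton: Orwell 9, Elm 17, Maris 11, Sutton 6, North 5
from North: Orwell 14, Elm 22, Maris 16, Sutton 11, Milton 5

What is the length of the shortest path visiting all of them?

There are 5! = 120 possible orderings.
Orwell→Elm→Maris→Sutton→Milton→North: 26+10+17+6+5 = 64
Orwell→Elm→Maris→Sutton→North→Milton: 26+10+17+11+5 = 69
Orwell→Elm→Maris→Milton→Sutton→North: 26+10+11+6+11 = 64
Orwell→Elm→Maris→Milton→North→Sutton: 26+10+11+5+11 = 63
Orwell→Elm→Maris→North→Sutton→Milton: 26+10+16+11+6 = 69
Orwell→Elm→Maris→North→Milton→Sutton: 26+10+16+5+6 = 63
Orwell→Elm→Sutton→Maris→Milton→North: 26+23+17+11+5 = 82
Orwell→Elm→Sutton→Maris→North→Milton: 26+23+17+16+5 = 87
Orwell→Elm→Sutton→Milton→Maris→North: 26+23+6+11+16 = 82
Orwell→Elm→Sutton→Milton→North→Maris: 26+23+6+5+16 = 76
Orwell→Elm→Sutton→North→Maris→Milton: 26+23+11+16+11 = 87
Orwell→Elm→Sutton→North→Milton→Maris: 26+23+11+5+11 = 76
Orwell→Elm→Milton→Maris→Sutton→North: 26+17+11+17+11 = 82
Orwell→Elm→Milton→Maris→North→Sutton: 26+17+11+16+11 = 81
… (106 more)
Orwell→Sutton→Milton→North→Maris→Elm: 3+6+5+16+10 = 40  ← best
The minimum is 40.
One shortest path: Orwell → Sutton → Milton → North → Maris → Elm.

Minimum one-way distance = 40 miles.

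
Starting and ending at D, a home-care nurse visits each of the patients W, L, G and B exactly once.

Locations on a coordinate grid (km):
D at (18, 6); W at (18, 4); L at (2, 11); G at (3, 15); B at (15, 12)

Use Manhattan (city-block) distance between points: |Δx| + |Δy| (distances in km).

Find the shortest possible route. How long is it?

There are 12 distinct closed tours to check (reversals are equivalent).
D → W → L → G → B → D: 2+23+5+15+9 = 54
D → W → L → B → G → D: 2+23+14+15+24 = 78
D → W → G → L → B → D: 2+26+5+14+9 = 56
D → W → G → B → L → D: 2+26+15+14+21 = 78
D → W → B → L → G → D: 2+11+14+5+24 = 56
D → W → B → G → L → D: 2+11+15+5+21 = 54
D → L → W → G → B → D: 21+23+26+15+9 = 94
D → L → W → B → G → D: 21+23+11+15+24 = 94
D → L → G → W → B → D: 21+5+26+11+9 = 72
D → L → B → W → G → D: 21+14+11+26+24 = 96
D → G → W → L → B → D: 24+26+23+14+9 = 96
D → G → L → W → B → D: 24+5+23+11+9 = 72
The minimum is 54.
One optimal route: D → W → L → G → B → D (or its reverse).

Minimum total distance: 54 km.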